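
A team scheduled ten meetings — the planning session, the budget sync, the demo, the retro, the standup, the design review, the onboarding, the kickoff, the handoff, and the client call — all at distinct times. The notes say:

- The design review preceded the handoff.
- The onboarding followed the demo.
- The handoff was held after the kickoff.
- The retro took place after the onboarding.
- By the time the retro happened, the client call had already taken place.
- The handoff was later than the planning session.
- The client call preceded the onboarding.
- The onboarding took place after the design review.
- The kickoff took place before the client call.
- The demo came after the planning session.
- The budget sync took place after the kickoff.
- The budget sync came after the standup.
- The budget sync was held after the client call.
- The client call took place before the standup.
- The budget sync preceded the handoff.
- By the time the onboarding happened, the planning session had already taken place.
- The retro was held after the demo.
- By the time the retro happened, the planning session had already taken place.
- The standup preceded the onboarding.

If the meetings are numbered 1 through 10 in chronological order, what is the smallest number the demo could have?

2

The planning session must come before the demo — 1 forced predecessor.
Nothing else is forced ahead of the demo, so its earliest slot is position 1 + 1 = 2.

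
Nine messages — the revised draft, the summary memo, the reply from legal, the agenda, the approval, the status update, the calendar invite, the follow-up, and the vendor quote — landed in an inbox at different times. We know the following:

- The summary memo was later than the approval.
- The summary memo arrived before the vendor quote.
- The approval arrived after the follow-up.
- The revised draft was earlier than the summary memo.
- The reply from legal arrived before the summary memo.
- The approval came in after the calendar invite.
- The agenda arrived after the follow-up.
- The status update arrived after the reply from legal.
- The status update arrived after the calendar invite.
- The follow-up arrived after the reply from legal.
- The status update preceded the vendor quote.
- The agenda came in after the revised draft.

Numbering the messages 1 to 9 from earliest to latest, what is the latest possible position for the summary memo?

8

The summary memo must come before the vendor quote — 1 message forced after it.
Everything else can be placed before the summary memo in some valid order, so the summary memo can sit as late as position 9 − 1 = 8.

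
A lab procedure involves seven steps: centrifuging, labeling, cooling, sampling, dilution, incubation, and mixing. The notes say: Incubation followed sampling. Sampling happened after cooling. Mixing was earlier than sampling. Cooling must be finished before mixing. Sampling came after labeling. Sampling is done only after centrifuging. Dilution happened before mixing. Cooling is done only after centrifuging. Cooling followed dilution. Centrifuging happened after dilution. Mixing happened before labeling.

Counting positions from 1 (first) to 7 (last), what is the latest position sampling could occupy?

6

Sampling must come before incubation — 1 step forced after it.
Everything else can be placed before sampling in some valid order, so sampling can sit as late as position 7 − 1 = 6.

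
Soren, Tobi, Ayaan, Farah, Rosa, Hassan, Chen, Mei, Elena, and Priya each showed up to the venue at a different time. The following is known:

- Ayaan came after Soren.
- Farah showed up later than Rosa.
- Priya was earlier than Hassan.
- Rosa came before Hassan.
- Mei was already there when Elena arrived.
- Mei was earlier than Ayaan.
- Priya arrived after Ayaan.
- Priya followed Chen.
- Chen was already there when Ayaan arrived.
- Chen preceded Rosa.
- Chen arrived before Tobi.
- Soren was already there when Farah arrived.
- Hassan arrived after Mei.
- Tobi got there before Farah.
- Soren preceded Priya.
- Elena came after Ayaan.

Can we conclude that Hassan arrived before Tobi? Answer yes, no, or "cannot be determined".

cannot be determined

No chain of stated constraints runs from Hassan to Tobi, and none runs from Tobi to Hassan either.
So the relative order of Hassan and Tobi is not fixed by the given facts.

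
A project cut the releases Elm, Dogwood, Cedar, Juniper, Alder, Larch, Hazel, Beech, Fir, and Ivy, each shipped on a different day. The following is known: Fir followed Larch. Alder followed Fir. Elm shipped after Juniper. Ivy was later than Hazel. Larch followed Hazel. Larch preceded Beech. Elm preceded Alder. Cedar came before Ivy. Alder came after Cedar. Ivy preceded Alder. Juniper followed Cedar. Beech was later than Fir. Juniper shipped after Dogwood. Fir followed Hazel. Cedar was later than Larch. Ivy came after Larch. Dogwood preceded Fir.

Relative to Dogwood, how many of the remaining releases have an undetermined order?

4

Forced after Dogwood: Alder, Beech, Elm, Fir, and Juniper.
That leaves Cedar, Hazel, Ivy, and Larch with no forced order relative to Dogwood — 4.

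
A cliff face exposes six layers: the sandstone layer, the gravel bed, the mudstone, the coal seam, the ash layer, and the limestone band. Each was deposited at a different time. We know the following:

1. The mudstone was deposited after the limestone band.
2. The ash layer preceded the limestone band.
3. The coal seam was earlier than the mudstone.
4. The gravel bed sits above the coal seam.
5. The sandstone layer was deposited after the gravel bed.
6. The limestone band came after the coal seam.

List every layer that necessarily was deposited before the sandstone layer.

the coal seam, the gravel bed

Directly stated before the sandstone layer: the gravel bed.
The coal seam reaches the sandstone layer via the coal seam → the gravel bed → the sandstone layer.
No chain forces the limestone band (or any of the others) ahead of the sandstone layer.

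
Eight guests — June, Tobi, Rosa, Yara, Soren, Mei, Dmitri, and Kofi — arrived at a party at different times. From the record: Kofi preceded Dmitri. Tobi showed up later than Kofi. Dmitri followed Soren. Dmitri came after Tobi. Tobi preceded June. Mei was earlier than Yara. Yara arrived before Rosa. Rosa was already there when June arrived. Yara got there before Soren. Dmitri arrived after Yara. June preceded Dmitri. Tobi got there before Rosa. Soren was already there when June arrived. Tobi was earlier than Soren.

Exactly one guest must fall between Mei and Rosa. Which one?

Tracing the constraints gives Mei → Yara → Rosa, so Yara sits after Mei and before Rosa.
No other guest is forced both after Mei and before Rosa.

Yara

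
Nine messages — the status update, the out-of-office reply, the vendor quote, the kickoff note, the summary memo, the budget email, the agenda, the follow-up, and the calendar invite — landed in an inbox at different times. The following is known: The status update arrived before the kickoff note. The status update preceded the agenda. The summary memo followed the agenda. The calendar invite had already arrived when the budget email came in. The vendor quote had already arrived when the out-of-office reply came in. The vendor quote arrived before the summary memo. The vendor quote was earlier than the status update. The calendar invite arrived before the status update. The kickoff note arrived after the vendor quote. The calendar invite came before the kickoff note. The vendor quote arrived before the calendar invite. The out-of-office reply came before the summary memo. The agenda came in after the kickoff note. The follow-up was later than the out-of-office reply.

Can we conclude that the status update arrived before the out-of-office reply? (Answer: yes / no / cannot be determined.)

cannot be determined

No chain of stated constraints runs from the status update to the out-of-office reply, and none runs from the out-of-office reply to the status update either.
So the relative order of the status update and the out-of-office reply is not fixed by the given facts.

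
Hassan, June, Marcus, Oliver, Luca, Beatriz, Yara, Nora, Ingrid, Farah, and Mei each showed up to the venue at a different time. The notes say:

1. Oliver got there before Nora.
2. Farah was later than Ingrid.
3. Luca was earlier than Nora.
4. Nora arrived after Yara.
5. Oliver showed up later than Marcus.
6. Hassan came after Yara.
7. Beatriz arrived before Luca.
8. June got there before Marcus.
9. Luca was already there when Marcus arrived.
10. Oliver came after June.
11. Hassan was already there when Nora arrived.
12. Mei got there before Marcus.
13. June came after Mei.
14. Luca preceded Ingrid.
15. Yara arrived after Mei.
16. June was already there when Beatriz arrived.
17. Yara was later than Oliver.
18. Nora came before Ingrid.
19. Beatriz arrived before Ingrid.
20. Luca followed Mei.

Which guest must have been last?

Farah

Every other guest has a chain of constraints placing them before Farah, so Farah is last.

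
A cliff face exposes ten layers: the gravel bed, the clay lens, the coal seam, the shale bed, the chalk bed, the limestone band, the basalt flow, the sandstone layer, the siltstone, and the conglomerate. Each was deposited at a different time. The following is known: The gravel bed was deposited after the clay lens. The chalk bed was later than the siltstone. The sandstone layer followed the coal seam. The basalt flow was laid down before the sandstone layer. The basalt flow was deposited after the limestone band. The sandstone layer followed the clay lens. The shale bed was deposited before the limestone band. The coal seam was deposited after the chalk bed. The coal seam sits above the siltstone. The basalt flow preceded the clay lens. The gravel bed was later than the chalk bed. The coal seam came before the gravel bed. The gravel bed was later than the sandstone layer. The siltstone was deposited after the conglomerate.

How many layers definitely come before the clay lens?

Directly stated before the clay lens: the basalt flow.
The limestone band reaches the clay lens via the limestone band → the basalt flow → the clay lens.
The shale bed reaches the clay lens via the shale bed → the limestone band → the basalt flow → the clay lens.
No chain forces the sandstone layer (or any of the others) ahead of the clay lens.
That's the basalt flow, the limestone band, and the shale bed — 3 in all.

3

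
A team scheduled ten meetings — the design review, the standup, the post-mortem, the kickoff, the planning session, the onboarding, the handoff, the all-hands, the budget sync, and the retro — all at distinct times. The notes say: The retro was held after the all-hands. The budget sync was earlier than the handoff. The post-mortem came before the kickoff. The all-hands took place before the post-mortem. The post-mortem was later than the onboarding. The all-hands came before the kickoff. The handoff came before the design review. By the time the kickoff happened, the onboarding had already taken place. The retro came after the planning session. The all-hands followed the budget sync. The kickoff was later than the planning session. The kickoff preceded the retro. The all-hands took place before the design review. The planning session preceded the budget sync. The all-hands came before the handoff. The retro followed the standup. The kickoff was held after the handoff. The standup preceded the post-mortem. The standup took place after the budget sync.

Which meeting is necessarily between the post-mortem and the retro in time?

the kickoff

Tracing the constraints gives the post-mortem → the kickoff → the retro, so the kickoff sits after the post-mortem and before the retro.
No other meeting is forced both after the post-mortem and before the retro.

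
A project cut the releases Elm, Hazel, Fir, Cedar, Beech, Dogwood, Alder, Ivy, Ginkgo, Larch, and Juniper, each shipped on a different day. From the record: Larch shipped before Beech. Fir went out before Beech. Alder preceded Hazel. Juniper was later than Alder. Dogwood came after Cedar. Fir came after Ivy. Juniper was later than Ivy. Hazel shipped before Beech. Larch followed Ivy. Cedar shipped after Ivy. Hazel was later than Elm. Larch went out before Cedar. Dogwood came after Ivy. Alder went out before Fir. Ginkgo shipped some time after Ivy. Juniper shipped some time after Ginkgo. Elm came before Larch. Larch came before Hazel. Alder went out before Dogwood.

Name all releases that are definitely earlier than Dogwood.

Directly stated before Dogwood: Alder, Cedar, and Ivy.
Elm reaches Dogwood via Elm → Larch → Cedar → Dogwood.
Larch reaches Dogwood via Larch → Cedar → Dogwood.
No chain forces Juniper (or any of the others) ahead of Dogwood.

Alder, Cedar, Elm, Ivy, Larch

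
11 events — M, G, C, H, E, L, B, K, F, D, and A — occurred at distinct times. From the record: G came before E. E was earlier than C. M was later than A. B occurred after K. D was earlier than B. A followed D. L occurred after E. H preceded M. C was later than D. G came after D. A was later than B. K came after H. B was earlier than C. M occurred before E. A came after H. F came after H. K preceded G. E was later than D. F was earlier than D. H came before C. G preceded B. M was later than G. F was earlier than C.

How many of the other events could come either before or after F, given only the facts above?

Forced before F: H; forced after F: A, B, C, D, E, G, L, and M.
That leaves K with no forced order relative to F — 1.

1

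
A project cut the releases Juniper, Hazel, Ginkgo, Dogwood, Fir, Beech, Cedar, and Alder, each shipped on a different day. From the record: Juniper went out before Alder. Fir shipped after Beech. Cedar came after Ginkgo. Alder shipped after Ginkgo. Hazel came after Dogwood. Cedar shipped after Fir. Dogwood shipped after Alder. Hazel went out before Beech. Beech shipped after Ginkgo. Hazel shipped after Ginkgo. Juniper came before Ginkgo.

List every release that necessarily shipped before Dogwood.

Directly stated before Dogwood: Alder.
Ginkgo reaches Dogwood via Ginkgo → Alder → Dogwood.
Juniper reaches Dogwood via Juniper → Alder → Dogwood.

Alder, Ginkgo, Juniper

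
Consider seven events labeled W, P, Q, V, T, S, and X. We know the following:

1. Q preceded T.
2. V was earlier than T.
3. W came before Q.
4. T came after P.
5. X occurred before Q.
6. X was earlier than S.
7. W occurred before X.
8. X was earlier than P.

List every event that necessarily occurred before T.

Directly stated before T: P, Q, and V.
W reaches T via W → Q → T.
X reaches T via X → P → T.

P, Q, V, W, X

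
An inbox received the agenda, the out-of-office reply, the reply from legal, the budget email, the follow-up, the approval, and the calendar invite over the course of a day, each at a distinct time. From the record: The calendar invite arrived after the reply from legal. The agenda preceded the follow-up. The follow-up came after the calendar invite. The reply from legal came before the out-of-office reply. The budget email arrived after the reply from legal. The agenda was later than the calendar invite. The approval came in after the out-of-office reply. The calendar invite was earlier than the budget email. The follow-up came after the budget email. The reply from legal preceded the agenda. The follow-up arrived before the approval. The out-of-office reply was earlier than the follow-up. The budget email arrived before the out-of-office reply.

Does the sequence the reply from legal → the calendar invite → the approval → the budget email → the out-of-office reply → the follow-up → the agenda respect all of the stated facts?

no

The constraints require the agenda before the follow-up, but in the proposed sequence the follow-up appears ahead of the agenda. That one violation is enough.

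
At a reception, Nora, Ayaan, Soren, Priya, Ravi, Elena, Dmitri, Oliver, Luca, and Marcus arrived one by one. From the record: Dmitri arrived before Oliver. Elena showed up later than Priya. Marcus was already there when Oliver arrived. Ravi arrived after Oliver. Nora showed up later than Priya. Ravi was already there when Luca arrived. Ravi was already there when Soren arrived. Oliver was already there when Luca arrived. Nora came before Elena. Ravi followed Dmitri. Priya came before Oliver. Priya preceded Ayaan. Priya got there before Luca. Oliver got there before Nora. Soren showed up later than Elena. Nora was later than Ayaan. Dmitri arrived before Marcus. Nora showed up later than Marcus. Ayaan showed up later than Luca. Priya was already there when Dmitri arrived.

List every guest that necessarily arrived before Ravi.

Dmitri, Marcus, Oliver, Priya

Directly stated before Ravi: Dmitri and Oliver.
Marcus reaches Ravi via Marcus → Oliver → Ravi.
Priya reaches Ravi via Priya → Oliver → Ravi.
No chain forces Elena (or any of the others) ahead of Ravi.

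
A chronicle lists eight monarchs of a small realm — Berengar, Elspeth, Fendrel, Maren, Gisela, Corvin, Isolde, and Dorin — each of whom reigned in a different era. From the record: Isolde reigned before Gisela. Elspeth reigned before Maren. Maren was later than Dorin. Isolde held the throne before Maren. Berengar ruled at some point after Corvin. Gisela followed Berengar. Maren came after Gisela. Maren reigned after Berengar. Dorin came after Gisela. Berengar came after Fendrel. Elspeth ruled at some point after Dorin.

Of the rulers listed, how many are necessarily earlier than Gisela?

4

Directly stated before Gisela: Berengar and Isolde.
Corvin reaches Gisela via Corvin → Berengar → Gisela.
Fendrel reaches Gisela via Fendrel → Berengar → Gisela.
No chain forces Maren (or any of the others) ahead of Gisela.
That's Berengar, Corvin, Fendrel, and Isolde — 4 in all.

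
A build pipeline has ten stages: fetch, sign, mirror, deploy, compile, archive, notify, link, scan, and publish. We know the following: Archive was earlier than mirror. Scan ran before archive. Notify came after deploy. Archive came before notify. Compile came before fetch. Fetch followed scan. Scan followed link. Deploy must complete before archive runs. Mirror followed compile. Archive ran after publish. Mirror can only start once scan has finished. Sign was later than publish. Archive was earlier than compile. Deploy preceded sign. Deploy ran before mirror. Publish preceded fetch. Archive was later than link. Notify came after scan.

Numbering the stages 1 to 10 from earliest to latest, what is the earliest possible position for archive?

Deploy, link, publish, and scan must all come before archive — 4 forced predecessors.
Nothing else is forced ahead of archive, so its earliest slot is position 4 + 1 = 5.

5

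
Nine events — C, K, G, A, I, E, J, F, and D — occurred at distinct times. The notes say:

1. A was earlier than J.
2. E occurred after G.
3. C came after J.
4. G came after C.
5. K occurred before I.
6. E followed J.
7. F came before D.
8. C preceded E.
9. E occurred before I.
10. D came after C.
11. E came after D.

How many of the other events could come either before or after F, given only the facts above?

5

Forced after F: D, E, and I.
That leaves A, C, G, J, and K with no forced order relative to F — 5.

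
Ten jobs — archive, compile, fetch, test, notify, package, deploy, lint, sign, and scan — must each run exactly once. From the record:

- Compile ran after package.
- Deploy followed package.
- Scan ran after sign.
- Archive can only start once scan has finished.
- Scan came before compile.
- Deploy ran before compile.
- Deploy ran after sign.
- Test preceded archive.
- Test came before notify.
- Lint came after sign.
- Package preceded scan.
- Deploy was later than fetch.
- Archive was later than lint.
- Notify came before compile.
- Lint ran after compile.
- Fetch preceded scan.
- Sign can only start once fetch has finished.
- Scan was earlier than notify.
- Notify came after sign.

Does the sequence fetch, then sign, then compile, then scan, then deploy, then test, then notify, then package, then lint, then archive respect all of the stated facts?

no

The constraints require notify before compile, but in the proposed sequence compile appears ahead of notify. That one violation is enough.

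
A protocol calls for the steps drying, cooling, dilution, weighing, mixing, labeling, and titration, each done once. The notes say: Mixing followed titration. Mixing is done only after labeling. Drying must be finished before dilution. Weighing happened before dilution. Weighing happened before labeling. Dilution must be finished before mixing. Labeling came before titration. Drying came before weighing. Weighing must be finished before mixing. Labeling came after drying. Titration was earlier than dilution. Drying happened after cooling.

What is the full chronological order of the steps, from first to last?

The constraints fix every adjacent pair, so only one ordering works:
cooling → drying → weighing → labeling → titration → dilution → mixing.

cooling, drying, weighing, labeling, titration, dilution, mixing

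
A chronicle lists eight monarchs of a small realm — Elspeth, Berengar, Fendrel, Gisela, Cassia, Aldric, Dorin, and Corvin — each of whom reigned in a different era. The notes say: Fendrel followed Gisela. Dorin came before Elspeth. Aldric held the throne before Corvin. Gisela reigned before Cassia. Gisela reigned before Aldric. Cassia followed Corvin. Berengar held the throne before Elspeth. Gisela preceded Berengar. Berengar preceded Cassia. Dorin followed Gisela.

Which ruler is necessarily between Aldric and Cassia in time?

Corvin

Tracing the constraints gives Aldric → Corvin → Cassia, so Corvin sits after Aldric and before Cassia.
No other ruler is forced both after Aldric and before Cassia.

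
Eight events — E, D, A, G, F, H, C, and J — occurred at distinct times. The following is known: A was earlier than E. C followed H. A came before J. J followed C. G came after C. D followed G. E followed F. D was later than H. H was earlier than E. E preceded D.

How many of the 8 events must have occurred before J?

Directly stated before J: A and C.
H reaches J via H → C → J.
No chain forces G (or any of the others) ahead of J.
That's A, C, and H — 3 in all.

3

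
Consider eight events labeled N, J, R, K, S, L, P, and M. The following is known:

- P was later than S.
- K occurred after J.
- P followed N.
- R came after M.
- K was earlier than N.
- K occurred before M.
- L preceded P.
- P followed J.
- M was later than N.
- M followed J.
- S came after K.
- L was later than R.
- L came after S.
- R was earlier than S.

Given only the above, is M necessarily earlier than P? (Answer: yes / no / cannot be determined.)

Chain the constraints: M → R → L → P. Each link is directly stated, so M comes before P.

yes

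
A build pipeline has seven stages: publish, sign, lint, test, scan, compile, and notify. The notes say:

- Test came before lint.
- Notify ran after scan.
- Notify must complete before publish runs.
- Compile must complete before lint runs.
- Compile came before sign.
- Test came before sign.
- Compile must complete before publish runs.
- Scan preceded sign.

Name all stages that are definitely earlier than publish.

Directly stated before publish: compile and notify.
Scan reaches publish via scan → notify → publish.

compile, notify, scan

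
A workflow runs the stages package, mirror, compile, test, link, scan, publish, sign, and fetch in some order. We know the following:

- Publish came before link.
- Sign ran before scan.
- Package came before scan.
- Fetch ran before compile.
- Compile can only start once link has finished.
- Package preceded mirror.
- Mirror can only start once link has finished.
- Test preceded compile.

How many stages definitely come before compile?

4

Directly stated before compile: fetch, link, and test.
Publish reaches compile via publish → link → compile.
No chain forces scan (or any of the others) ahead of compile.
That's fetch, link, publish, and test — 4 in all.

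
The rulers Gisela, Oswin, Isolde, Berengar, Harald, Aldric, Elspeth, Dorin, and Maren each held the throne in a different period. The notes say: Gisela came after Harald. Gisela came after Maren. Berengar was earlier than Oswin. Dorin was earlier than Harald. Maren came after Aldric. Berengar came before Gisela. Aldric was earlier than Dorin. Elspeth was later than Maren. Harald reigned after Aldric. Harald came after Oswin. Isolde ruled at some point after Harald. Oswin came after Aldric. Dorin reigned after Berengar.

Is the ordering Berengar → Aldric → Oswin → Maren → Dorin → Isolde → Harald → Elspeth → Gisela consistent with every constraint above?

no

The constraints require Harald before Isolde, but in the proposed sequence Isolde appears ahead of Harald. That one violation is enough.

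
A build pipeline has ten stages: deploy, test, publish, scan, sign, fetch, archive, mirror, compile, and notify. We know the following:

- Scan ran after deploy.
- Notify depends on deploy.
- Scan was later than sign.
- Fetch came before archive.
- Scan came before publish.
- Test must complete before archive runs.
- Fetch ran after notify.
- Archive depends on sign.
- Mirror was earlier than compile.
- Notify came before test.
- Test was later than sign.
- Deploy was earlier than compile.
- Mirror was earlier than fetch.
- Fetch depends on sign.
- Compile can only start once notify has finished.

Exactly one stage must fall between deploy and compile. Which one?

notify

Tracing the constraints gives deploy → notify → compile, so notify sits after deploy and before compile.
No other stage is forced both after deploy and before compile.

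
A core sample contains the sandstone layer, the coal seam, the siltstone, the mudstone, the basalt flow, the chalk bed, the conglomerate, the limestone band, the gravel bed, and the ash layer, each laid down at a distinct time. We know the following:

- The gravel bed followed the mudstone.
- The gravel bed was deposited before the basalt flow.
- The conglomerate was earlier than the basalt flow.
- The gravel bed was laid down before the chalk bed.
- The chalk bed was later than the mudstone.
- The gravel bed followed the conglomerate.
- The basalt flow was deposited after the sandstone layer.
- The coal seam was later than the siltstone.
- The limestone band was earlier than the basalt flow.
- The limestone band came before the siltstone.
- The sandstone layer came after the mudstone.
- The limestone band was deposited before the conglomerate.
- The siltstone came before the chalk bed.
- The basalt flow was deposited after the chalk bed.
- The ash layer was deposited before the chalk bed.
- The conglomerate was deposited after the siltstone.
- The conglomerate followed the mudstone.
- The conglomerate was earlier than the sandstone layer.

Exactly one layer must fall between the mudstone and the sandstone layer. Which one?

Tracing the constraints gives the mudstone → the conglomerate → the sandstone layer, so the conglomerate sits after the mudstone and before the sandstone layer.
No other layer is forced both after the mudstone and before the sandstone layer.

the conglomerate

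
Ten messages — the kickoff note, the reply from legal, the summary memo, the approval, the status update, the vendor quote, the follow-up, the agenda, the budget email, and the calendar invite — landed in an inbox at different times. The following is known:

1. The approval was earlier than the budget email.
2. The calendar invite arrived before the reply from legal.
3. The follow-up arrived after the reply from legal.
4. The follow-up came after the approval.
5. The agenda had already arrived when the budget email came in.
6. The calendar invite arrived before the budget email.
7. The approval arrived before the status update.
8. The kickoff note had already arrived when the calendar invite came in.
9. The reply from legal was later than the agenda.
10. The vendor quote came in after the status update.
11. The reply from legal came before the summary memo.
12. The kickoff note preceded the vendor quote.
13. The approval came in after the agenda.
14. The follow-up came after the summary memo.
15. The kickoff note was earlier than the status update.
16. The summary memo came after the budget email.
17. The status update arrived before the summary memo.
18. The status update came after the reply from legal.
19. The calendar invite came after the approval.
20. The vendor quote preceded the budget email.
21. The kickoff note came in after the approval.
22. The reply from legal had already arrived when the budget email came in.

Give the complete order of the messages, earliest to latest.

The constraints fix every adjacent pair, so only one ordering works:
the agenda → the approval → the kickoff note → the calendar invite → the reply from legal → the status update → the vendor quote → the budget email → the summary memo → the follow-up.

the agenda, the approval, the kickoff note, the calendar invite, the reply from legal, the status update, the vendor quote, the budget email, the summary memo, the follow-up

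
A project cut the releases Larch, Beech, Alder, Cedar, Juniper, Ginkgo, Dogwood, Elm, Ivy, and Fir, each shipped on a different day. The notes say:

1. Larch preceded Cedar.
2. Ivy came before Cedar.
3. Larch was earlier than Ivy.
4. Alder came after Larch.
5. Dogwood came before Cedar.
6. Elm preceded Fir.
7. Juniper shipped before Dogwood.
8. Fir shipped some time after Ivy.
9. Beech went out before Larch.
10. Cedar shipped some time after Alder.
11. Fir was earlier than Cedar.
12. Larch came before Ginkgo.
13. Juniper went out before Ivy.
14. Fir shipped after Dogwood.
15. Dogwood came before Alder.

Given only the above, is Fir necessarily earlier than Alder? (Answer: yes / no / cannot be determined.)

cannot be determined

No chain of stated constraints runs from Fir to Alder, and none runs from Alder to Fir either.
So the relative order of Fir and Alder is not fixed by the given facts.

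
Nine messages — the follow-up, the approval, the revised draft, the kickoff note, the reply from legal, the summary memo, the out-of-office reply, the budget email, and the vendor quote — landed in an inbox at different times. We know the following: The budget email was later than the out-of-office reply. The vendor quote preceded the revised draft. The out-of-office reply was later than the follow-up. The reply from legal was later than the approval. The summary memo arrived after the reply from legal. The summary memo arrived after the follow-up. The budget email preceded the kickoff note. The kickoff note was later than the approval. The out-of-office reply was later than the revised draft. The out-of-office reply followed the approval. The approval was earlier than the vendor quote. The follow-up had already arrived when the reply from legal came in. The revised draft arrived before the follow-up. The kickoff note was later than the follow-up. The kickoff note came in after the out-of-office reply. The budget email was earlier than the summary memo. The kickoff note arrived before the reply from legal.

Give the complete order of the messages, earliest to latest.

the approval, the vendor quote, the revised draft, the follow-up, the out-of-office reply, the budget email, the kickoff note, the reply from legal, the summary memo

The constraints fix every adjacent pair, so only one ordering works:
the approval → the vendor quote → the revised draft → the follow-up → the out-of-office reply → the budget email → the kickoff note → the reply from legal → the summary memo.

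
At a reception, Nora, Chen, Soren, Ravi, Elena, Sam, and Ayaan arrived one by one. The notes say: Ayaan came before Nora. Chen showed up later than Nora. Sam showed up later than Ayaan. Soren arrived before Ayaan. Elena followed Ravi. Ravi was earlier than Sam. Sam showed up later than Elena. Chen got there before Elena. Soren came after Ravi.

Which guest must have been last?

Every other guest has a chain of constraints placing them before Sam, so Sam is last.

Sam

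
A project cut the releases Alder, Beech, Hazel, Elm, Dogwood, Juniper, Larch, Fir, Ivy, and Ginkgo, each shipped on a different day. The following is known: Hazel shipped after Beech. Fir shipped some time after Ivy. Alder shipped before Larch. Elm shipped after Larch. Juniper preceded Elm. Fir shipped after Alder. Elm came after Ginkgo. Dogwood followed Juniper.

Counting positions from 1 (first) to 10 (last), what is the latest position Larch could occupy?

Larch must come before Elm — 1 release forced after it.
Everything else can be placed before Larch in some valid order, so Larch can sit as late as position 10 − 1 = 9.

9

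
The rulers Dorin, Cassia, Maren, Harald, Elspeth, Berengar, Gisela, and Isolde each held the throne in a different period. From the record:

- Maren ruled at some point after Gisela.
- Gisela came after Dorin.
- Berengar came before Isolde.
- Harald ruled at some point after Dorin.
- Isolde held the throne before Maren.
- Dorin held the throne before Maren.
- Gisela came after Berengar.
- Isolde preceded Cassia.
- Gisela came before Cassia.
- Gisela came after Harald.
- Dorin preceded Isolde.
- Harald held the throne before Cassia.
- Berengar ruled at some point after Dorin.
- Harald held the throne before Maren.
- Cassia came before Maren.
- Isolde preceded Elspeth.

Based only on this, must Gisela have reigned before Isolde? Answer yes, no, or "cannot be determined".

No chain of stated constraints runs from Gisela to Isolde, and none runs from Isolde to Gisela either.
So the relative order of Gisela and Isolde is not fixed by the given facts.

cannot be determined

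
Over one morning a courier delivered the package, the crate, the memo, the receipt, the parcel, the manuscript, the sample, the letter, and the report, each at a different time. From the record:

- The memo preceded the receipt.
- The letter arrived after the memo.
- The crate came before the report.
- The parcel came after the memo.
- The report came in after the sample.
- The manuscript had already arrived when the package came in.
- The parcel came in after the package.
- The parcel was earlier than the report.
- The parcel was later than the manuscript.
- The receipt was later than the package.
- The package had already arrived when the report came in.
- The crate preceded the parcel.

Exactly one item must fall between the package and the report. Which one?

Tracing the constraints gives the package → the parcel → the report, so the parcel sits after the package and before the report.
No other item is forced both after the package and before the report.

the parcel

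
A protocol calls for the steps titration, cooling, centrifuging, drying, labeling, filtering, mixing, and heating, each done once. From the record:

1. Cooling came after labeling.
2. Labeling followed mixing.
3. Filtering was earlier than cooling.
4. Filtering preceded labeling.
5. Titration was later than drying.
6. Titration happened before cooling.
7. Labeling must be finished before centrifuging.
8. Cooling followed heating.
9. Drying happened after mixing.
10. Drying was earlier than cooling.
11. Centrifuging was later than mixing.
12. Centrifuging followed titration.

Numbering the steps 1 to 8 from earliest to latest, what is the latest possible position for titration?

Titration must come before centrifuging and cooling — 2 steps forced after it.
Everything else can be placed before titration in some valid order, so titration can sit as late as position 8 − 2 = 6.

6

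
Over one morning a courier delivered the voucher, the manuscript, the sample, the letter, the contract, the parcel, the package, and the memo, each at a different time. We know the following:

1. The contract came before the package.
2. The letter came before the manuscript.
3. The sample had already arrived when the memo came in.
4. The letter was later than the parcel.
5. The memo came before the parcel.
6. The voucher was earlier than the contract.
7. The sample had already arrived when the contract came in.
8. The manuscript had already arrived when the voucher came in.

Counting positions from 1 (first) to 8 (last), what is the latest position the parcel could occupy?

The parcel must come before the contract, the letter, the manuscript, the package, and the voucher — 5 items forced after it.
Everything else can be placed before the parcel in some valid order, so the parcel can sit as late as position 8 − 5 = 3.

3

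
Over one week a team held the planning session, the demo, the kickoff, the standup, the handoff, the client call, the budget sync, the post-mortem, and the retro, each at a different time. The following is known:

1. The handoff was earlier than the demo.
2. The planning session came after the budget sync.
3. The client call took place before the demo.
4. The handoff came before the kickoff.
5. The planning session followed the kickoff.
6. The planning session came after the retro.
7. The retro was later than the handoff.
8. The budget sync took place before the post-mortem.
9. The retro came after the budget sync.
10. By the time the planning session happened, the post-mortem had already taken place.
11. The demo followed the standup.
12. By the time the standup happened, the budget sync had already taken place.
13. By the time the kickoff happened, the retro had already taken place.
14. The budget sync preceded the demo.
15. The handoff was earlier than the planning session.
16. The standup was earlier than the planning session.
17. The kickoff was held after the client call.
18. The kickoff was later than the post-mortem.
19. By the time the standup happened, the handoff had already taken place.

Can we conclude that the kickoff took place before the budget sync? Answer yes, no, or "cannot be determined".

Tracing the constraints gives the budget sync → the retro → the kickoff, so the budget sync must come before the kickoff.
That means the kickoff cannot be before the budget sync.

no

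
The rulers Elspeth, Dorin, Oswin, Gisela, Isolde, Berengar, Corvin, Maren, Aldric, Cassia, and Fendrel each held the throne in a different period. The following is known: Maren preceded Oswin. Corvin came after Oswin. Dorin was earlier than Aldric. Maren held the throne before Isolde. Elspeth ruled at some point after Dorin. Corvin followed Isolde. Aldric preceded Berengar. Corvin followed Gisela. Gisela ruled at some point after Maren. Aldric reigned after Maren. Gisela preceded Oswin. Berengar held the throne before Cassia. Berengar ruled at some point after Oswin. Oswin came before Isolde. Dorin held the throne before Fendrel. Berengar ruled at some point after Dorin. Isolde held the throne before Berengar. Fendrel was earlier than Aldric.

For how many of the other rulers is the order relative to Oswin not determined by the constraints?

Forced before Oswin: Gisela and Maren; forced after Oswin: Berengar, Cassia, Corvin, and Isolde.
That leaves Aldric, Dorin, Elspeth, and Fendrel with no forced order relative to Oswin — 4.

4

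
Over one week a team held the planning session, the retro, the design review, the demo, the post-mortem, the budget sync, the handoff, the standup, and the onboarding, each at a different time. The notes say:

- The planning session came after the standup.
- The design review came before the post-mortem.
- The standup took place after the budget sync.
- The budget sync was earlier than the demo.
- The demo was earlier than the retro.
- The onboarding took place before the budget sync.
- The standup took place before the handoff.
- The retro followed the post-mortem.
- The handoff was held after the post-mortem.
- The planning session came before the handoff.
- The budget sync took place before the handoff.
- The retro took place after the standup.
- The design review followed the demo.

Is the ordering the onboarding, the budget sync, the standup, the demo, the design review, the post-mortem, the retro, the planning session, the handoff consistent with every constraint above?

yes

Check each stated constraint against the proposed order — e.g. the standup is ahead of the handoff; the budget sync is ahead of the handoff. Every pair is in the required order; nothing is violated.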